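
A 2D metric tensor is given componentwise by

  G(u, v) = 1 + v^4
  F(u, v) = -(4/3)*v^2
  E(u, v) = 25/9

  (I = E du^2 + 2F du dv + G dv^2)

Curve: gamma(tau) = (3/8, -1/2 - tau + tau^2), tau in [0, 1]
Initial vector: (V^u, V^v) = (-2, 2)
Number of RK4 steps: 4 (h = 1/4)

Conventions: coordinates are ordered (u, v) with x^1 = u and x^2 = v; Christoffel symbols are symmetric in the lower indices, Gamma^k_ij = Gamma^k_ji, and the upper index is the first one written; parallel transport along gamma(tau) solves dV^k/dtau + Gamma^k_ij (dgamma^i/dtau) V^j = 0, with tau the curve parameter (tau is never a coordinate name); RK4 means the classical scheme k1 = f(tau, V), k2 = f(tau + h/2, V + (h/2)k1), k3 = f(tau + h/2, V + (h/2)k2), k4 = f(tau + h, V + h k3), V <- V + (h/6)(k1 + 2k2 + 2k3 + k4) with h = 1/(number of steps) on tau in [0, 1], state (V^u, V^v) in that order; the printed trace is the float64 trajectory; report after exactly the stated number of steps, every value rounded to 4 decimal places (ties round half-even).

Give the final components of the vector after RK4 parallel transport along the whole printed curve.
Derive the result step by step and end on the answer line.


gamma'(tau) = (0, -1 + 2*tau); f(tau, V)^k = -Gamma^k_ij(gamma(tau)) gamma'^i(tau) V^j; h = 1/4; intermediate values shown to 6 dp
curve data and Christoffel symbols at the stage parameters:
  tau = 0.000000: gamma = (0.375000, -0.500000), gamma' = (0.000000, -1.000000); Gamma_uuu = 0.000000, Gamma_uuv = 0.000000, Gamma_uvv = 0.469438, Gamma_vuu = 0.000000, Gamma_vuv = 0.000000, Gamma_vvv = -0.088020
  tau = 0.125000: gamma = (0.375000, -0.609375), gamma' = (0.000000, -0.750000); Gamma_uuu = 0.000000, Gamma_uuv = 0.000000, Gamma_uvv = 0.557333, Gamma_vuu = 0.000000, Gamma_vuv = 0.000000, Gamma_vvv = -0.155219
  tau = 0.250000: gamma = (0.375000, -0.687500), gamma' = (0.000000, -0.500000); Gamma_uuu = 0.000000, Gamma_uuv = 0.000000, Gamma_uvv = 0.610870, Gamma_vuu = 0.000000, Gamma_vuv = 0.000000, Gamma_vvv = -0.216549
  tau = 0.375000: gamma = (0.375000, -0.734375), gamma' = (0.000000, -0.250000); Gamma_uuu = 0.000000, Gamma_uuv = 0.000000, Gamma_uvv = 0.638179, Gamma_vuu = 0.000000, Gamma_vuv = 0.000000, Gamma_vvv = -0.258130
  tau = 0.500000: gamma = (0.375000, -0.750000), gamma' = (0.000000, 0.000000); Gamma_uuu = 0.000000, Gamma_uuv = 0.000000, Gamma_uvv = 0.646374, Gamma_vuu = 0.000000, Gamma_vuv = 0.000000, Gamma_vvv = -0.272689
  tau = 0.625000: gamma = (0.375000, -0.734375), gamma' = (0.000000, 0.250000); Gamma_uuu = 0.000000, Gamma_uuv = 0.000000, Gamma_uvv = 0.638179, Gamma_vuu = 0.000000, Gamma_vuv = 0.000000, Gamma_vvv = -0.258130
  tau = 0.750000: gamma = (0.375000, -0.687500), gamma' = (0.000000, 0.500000); Gamma_uuu = 0.000000, Gamma_uuv = 0.000000, Gamma_uvv = 0.610870, Gamma_vuu = 0.000000, Gamma_vuv = 0.000000, Gamma_vvv = -0.216549
  tau = 0.875000: gamma = (0.375000, -0.609375), gamma' = (0.000000, 0.750000); Gamma_uuu = 0.000000, Gamma_uuv = 0.000000, Gamma_uvv = 0.557333, Gamma_vuu = 0.000000, Gamma_vuv = 0.000000, Gamma_vvv = -0.155219
  tau = 1.000000: gamma = (0.375000, -0.500000), gamma' = (0.000000, 1.000000); Gamma_uuu = 0.000000, Gamma_uuv = 0.000000, Gamma_uvv = 0.469438, Gamma_vuu = 0.000000, Gamma_vuv = 0.000000, Gamma_vvv = -0.088020
step 0: V^u = -2.0000, V^v = 2.0000
step 1: k1 = (0.938875, -0.176039), k2 = (0.826802, -0.230267), k3 = (0.823969, -0.229478), k4 = (0.593348, -0.210337); V <- V + (h/6)(k1 + 2k2 + 2k3 + k4): V^u = -1.7986, V^v = 1.9456
step 2: k1 = (0.594251, -0.210657), k2 = (0.306207, -0.123855), k3 = (0.307938, -0.124555), k4 = (0.000000, 0.000000); V <- V + (h/6)(k1 + 2k2 + 2k3 + k4): V^u = -1.7227, V^v = 1.9161
step 3: k1 = (0.000000, 0.000000), k2 = (-0.305705, 0.123652), k3 = (-0.308171, 0.124649), k4 = (-0.594766, 0.210840); V <- V + (h/6)(k1 + 2k2 + 2k3 + k4): V^u = -1.7986, V^v = 1.9456
step 4: k1 = (-0.594251, 0.210657), k2 = (-0.824262, 0.229560), k3 = (-0.825250, 0.229835), k4 = (-0.940305, 0.176307); V <- V + (h/6)(k1 + 2k2 + 2k3 + k4): V^u = -2.0000, V^v = 2.0000

Answer: V^u = -2.0000, V^v = 2.0000


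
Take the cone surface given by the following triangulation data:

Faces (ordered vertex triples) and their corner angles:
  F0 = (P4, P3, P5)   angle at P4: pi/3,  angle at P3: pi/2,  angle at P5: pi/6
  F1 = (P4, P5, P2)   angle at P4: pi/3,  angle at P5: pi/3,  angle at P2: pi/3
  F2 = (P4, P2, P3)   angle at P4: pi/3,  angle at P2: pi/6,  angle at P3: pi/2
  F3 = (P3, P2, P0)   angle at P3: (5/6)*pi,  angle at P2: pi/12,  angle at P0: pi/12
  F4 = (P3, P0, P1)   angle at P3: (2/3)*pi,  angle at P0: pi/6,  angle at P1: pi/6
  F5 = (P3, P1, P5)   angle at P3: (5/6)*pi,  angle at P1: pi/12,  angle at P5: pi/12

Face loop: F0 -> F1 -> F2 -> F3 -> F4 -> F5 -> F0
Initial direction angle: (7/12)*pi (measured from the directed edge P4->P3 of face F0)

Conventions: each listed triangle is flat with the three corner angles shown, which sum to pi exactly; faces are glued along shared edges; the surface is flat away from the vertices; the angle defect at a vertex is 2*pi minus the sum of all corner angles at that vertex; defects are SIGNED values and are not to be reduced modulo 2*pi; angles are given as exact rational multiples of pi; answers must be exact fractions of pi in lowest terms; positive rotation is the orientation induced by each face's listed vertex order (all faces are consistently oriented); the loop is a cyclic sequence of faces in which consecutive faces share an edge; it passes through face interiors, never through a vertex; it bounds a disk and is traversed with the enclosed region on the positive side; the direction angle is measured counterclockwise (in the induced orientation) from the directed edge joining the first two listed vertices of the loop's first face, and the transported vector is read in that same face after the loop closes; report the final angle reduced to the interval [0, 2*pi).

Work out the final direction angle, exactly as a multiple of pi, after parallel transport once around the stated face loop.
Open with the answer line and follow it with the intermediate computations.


Answer: final direction angle = pi/4

enclosed vertex P3: corner angles sum to (10/3)*pi, defect = 2*pi - (10/3)*pi = (-4/3)*pi
enclosed vertex P4: corner angles sum to pi, defect = 2*pi - pi = pi
final direction = starting direction + enclosed defect total, reduced mod 2*pi (induced orientation)
final angle = (7/12)*pi - pi/3 = pi/4 (mod 2*pi)


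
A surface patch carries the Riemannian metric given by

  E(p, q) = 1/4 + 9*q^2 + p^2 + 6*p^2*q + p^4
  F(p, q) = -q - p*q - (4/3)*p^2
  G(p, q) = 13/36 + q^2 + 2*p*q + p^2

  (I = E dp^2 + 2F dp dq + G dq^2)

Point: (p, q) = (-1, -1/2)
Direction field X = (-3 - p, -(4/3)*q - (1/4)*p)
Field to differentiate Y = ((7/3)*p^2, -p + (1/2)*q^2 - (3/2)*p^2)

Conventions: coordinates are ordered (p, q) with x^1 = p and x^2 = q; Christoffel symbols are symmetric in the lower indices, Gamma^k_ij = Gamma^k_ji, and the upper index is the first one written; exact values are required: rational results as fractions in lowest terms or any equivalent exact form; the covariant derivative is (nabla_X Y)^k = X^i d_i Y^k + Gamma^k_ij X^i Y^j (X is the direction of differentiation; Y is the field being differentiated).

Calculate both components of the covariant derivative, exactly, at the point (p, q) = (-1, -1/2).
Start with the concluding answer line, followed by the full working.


Answer: (nabla_X Y)^p = -30903/2464, (nabla_X Y)^q = -187987/7392

E = 3/2, F = -4/3, G = 47/18 at the point
E_p = 0, E_q = -3, F_p = 19/6, F_q = 0, G_p = -3, G_q = -3
EG - F^2 = 77/36;  g^inv = (36/77) * [[47/18, 4/3], [4/3, 3/2]]
first-kind symbols [ij,l] = (1/2)(d_i g_jl + d_j g_il - d_l g_ij): [pp,p] = E_p/2 = 0, [pp,q] = F_p - E_q/2 = 14/3, [pq,p] = E_q/2 = -3/2, [pq,q] = G_p/2 = -3/2, [qq,p] = F_q - G_p/2 = 3/2, [qq,q] = G_q/2 = -3/2
Gamma^p_ij = (G*[ij,p] - F*[ij,q])/(EG - F^2), Gamma^q_ij = (E*[ij,q] - F*[ij,p])/(EG - F^2)
Gamma_ppp = 32/11, Gamma_ppq = -213/77, Gamma_pqq = 69/77, Gamma_qpp = 36/11, Gamma_qpq = -153/77, Gamma_qqq = -9/77
X = (-2, 11/12), Y = (7/3, -3/8) at the point


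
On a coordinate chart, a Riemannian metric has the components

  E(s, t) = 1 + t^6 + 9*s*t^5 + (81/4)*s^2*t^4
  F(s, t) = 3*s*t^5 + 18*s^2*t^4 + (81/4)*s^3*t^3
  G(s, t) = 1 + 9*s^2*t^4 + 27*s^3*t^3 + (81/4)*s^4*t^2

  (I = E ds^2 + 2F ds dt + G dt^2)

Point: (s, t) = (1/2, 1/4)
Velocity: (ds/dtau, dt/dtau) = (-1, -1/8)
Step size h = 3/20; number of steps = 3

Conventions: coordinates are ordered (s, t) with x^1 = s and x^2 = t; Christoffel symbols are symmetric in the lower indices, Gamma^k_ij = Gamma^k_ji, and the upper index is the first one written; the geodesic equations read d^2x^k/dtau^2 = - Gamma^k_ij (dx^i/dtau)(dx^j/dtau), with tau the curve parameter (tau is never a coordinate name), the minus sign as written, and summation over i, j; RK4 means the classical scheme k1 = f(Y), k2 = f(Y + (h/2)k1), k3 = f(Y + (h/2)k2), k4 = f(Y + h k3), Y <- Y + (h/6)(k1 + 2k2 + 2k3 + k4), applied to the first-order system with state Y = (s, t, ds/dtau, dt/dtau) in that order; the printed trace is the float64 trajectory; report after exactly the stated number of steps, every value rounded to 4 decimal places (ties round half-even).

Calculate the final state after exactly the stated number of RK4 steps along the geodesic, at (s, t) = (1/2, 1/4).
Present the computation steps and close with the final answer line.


f(Y) = (ds/dtau, dt/dtau, -Gamma^s_ij Y'^i Y'^j, -Gamma^t_ij Y'^i Y'^j) with the Gammas evaluated at the stage position; h = 0.150000; intermediate values shown to 6 dp
step 0: s = 0.5000, t = 0.2500, ds/dtau = -1.0000, dt/dtau = -0.1250
step 1:
  k1: at (s, t) = (0.500000, 0.250000), (ds/dtau, dt/dtau) = (-1.000000, -0.125000); Gamma_sss = 0.037720, Gamma_sst = 0.176027, Gamma_stt = 0.251467, Gamma_tss = 0.090528, Gamma_tst = 0.422464, Gamma_ttt = 0.603521; k1 = (-1.000000, -0.125000, -0.085656, -0.205574)
  k2: at (s, t) = (0.425000, 0.240625), (ds/dtau, dt/dtau) = (-1.006424, -0.140418); Gamma_sss = 0.029852, Gamma_sst = 0.125351, Gamma_stt = 0.163424, Gamma_tss = 0.064510, Gamma_tst = 0.270884, Gamma_ttt = 0.353161; k2 = (-1.006424, -0.140418, -0.068888, -0.148867)
  k3: at (s, t) = (0.424518, 0.239469), (ds/dtau, dt/dtau) = (-1.005167, -0.136165); Gamma_sss = 0.029277, Gamma_sst = 0.123321, Gamma_stt = 0.161210, Gamma_tss = 0.063464, Gamma_tst = 0.267321, Gamma_ttt = 0.349453; k3 = (-1.005167, -0.136165, -0.066327, -0.143776)
  k4: at (s, t) = (0.349225, 0.229575), (ds/dtau, dt/dtau) = (-1.009949, -0.146566); Gamma_sss = 0.021609, Gamma_sst = 0.080150, Gamma_stt = 0.093833, Gamma_tss = 0.041252, Gamma_tst = 0.153004, Gamma_ttt = 0.179124; k4 = (-1.009949, -0.146566, -0.047786, -0.091221)
  Y <- Y + (h/6)(k1 + 2k2 + 2k3 + k4): s = 0.3492, t = 0.2294, ds/dtau = -1.0101, dt/dtau = -0.1471
step 2:
  k1: at (s, t) = (0.349172, 0.229382), (ds/dtau, dt/dtau) = (-1.010097, -0.147052); Gamma_sss = 0.021534, Gamma_sst = 0.079915, Gamma_stt = 0.093605, Gamma_tss = 0.041131, Gamma_tst = 0.152643, Gamma_ttt = 0.178790; k1 = (-1.010097, -0.147052, -0.047736, -0.091178)
  k2: at (s, t) = (0.273414, 0.218353), (ds/dtau, dt/dtau) = (-1.013677, -0.153890); Gamma_sss = 0.014565, Gamma_sst = 0.046187, Gamma_stt = 0.047155, Gamma_tss = 0.023736, Gamma_tst = 0.075267, Gamma_ttt = 0.076845; k2 = (-1.013677, -0.153890, -0.030493, -0.049692)
  k3: at (s, t) = (0.273146, 0.217840), (ds/dtau, dt/dtau) = (-1.012384, -0.150779); Gamma_sss = 0.014414, Gamma_sst = 0.045758, Gamma_stt = 0.046761, Gamma_tss = 0.023516, Gamma_tst = 0.074650, Gamma_ttt = 0.076287; k3 = (-1.012384, -0.150779, -0.029806, -0.048626)
  k4: at (s, t) = (0.197314, 0.206765), (ds/dtau, dt/dtau) = (-1.014568, -0.154346); Gamma_sss = 0.008950, Gamma_sst = 0.023048, Gamma_stt = 0.019538, Gamma_tss = 0.011767, Gamma_tst = 0.030304, Gamma_ttt = 0.025689; k4 = (-1.014568, -0.154346, -0.016896, -0.022215)
  Y <- Y + (h/6)(k1 + 2k2 + 2k3 + k4): s = 0.1973, t = 0.2066, ds/dtau = -1.0147, dt/dtau = -0.1548
step 3:
  k1: at (s, t) = (0.197252, 0.206613), (ds/dtau, dt/dtau) = (-1.014728, -0.154803); Gamma_sss = 0.008920, Gamma_sst = 0.022979, Gamma_stt = 0.019485, Gamma_tss = 0.011732, Gamma_tst = 0.030223, Gamma_ttt = 0.025627; k1 = (-1.014728, -0.154803, -0.016871, -0.022189)
  k2: at (s, t) = (0.121148, 0.195003), (ds/dtau, dt/dtau) = (-1.015993, -0.156467); Gamma_sss = 0.004809, Gamma_sst = 0.009181, Gamma_stt = 0.005840, Gamma_tss = 0.004562, Gamma_tst = 0.008709, Gamma_ttt = 0.005540; k2 = (-1.015993, -0.156467, -0.008026, -0.007614)
  k3: at (s, t) = (0.121053, 0.194878), (ds/dtau, dt/dtau) = (-1.015330, -0.155374); Gamma_sss = 0.004793, Gamma_sst = 0.009150, Gamma_stt = 0.005819, Gamma_tss = 0.004546, Gamma_tst = 0.008679, Gamma_ttt = 0.005520; k3 = (-1.015330, -0.155374, -0.007969, -0.007558)
  k4: at (s, t) = (0.044953, 0.183307), (ds/dtau, dt/dtau) = (-1.015923, -0.155937); Gamma_sss = 0.001959, Gamma_sst = 0.002266, Gamma_stt = 0.000758, Gamma_tss = 0.000937, Gamma_tst = 0.001084, Gamma_ttt = 0.000363; k4 = (-1.015923, -0.155937, -0.002758, -0.001319)
  Y <- Y + (h/6)(k1 + 2k2 + 2k3 + k4): s = 0.0449, t = 0.1833, ds/dtau = -1.0160, dt/dtau = -0.1561

Answer: s = 0.0449, t = 0.1833, ds/dtau = -1.0160, dt/dtau = -0.1561


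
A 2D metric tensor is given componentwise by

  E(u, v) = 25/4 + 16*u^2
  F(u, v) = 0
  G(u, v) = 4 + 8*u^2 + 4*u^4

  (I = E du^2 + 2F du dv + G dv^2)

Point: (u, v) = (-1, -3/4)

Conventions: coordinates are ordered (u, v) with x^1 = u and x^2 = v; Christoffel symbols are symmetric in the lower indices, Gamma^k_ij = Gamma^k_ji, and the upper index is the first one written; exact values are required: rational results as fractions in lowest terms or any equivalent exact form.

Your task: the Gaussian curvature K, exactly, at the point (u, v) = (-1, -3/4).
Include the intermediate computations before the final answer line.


E = 89/4, F = 0, G = 16, EG - F^2 = 356 at the point
E_u = -32, E_v = 0, F_u = 0, F_v = 0, G_u = -32, G_v = 0
E_vv = 0, F_uv = 0, G_uu = 64
Compute both Brioschi determinants and normalise by (EG - F^2)^2.
M1 = [[-E_vv/2 + F_uv - G_uu/2, E_u/2, F_u - E_v/2], [F_v - G_u/2, E, F], [G_v/2, F, G]] = [[-32, -16, 0], [16, 89/4, 0], [0, 0, 16]]; det M1 = -7296
M2 = [[0, E_v/2, G_u/2], [E_v/2, E, F], [G_u/2, F, G]] = [[0, 0, -16], [0, 89/4, 0], [-16, 0, 16]]; det M2 = -5696
det M1 - det M2 = -1600; K = -1600 / (356)^2 = -100/7921

Answer: K = -100/7921


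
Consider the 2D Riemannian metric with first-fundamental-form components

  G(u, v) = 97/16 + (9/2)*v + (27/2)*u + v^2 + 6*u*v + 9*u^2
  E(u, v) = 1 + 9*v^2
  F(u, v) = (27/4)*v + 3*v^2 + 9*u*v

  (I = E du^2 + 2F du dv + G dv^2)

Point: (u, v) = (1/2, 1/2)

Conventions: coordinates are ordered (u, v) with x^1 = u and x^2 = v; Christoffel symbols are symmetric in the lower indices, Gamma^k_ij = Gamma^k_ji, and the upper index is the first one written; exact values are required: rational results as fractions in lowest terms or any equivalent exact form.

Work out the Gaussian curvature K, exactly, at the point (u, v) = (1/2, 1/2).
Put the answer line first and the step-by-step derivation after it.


Answer: K = -2304/116281

E = 13/4, F = 51/8, G = 305/16, EG - F^2 = 341/16 at the point
E_u = 0, E_v = 9, F_u = 9/2, F_v = 57/4, G_u = 51/2, G_v = 17/2
E_vv = 18, F_uv = 9, G_uu = 18
Using the Brioschi determinant formula for K from the metric derivatives:
M1 = [[-E_vv/2 + F_uv - G_uu/2, E_u/2, F_u - E_v/2], [F_v - G_u/2, E, F], [G_v/2, F, G]] = [[-9, 0, 0], [3/2, 13/4, 51/8], [17/4, 51/8, 305/16]]; det M1 = -3069/16
M2 = [[0, E_v/2, G_u/2], [E_v/2, E, F], [G_u/2, F, G]] = [[0, 9/2, 51/4], [9/2, 13/4, 51/8], [51/4, 51/8, 305/16]]; det M2 = -2925/16
det M1 - det M2 = -9; K = -9 / (341/16)^2 = -2304/116281


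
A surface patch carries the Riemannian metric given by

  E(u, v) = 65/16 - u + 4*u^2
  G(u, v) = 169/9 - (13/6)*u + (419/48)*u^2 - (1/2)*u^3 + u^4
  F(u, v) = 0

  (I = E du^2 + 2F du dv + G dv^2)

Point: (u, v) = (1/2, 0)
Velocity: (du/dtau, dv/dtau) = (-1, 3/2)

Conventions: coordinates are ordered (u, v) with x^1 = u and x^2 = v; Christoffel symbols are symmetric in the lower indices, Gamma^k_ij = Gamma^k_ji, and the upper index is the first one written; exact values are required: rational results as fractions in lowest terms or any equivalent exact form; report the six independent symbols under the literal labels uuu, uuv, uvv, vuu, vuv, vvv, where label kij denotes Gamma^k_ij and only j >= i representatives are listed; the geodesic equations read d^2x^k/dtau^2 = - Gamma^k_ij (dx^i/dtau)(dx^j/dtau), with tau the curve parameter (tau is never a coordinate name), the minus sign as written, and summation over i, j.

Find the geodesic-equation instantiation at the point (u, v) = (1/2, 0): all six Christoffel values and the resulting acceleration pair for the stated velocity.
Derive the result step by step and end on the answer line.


E = 73/16, F = 0, G = 11449/576 at the point
E_u = 3, E_v = 0, F_u = 0, F_v = 0, G_u = 107/16, G_v = 0
EG - F^2 = 835777/9216;  g^inv = (9216/835777) * [[11449/576, 0], [0, 73/16]]
first-kind symbols [ij,l] = (1/2)(d_i g_jl + d_j g_il - d_l g_ij): [uu,u] = E_u/2 = 3/2, [uu,v] = F_u - E_v/2 = 0, [uv,u] = E_v/2 = 0, [uv,v] = G_u/2 = 107/32, [vv,u] = F_v - G_u/2 = -107/32, [vv,v] = G_v/2 = 0
Gamma^u_ij = (G*[ij,u] - F*[ij,v])/(EG - F^2), Gamma^v_ij = (E*[ij,v] - F*[ij,u])/(EG - F^2)
Gamma_uuu = 24/73, Gamma_uuv = 0, Gamma_uvv = -107/146, Gamma_vuu = 0, Gamma_vuv = 18/107, Gamma_vvv = 0
d^2u/dtau^2 = -(Gamma_uuu*(-1)^2 + 2*Gamma_uuv*(-1)*(3/2) + Gamma_uvv*(3/2)^2) = 771/584
d^2v/dtau^2 = -(Gamma_vuu*(-1)^2 + 2*Gamma_vuv*(-1)*(3/2) + Gamma_vvv*(3/2)^2) = 54/107

Answer: Gamma_uuu = 24/73, Gamma_uuv = 0, Gamma_uvv = -107/146, Gamma_vuu = 0, Gamma_vuv = 18/107, Gamma_vvv = 0; accelerations (d^2u/dtau^2, d^2v/dtau^2) = (771/584, 54/107)


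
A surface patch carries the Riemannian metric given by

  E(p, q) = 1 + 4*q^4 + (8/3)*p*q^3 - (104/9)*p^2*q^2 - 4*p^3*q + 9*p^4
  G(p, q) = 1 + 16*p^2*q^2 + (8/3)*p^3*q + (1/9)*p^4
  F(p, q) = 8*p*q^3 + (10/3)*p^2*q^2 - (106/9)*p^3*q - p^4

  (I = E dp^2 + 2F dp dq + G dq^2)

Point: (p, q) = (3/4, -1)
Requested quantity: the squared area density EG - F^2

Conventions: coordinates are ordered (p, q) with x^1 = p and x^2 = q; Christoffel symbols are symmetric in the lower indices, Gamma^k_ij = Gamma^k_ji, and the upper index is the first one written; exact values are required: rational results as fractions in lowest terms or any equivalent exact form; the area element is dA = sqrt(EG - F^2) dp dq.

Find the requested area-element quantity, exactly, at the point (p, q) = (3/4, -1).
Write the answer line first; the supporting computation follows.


Answer: EG - F^2 = 1145/128

E = 265/256, F = 135/256, G = 2281/256; EG - F^2 = 1145/128


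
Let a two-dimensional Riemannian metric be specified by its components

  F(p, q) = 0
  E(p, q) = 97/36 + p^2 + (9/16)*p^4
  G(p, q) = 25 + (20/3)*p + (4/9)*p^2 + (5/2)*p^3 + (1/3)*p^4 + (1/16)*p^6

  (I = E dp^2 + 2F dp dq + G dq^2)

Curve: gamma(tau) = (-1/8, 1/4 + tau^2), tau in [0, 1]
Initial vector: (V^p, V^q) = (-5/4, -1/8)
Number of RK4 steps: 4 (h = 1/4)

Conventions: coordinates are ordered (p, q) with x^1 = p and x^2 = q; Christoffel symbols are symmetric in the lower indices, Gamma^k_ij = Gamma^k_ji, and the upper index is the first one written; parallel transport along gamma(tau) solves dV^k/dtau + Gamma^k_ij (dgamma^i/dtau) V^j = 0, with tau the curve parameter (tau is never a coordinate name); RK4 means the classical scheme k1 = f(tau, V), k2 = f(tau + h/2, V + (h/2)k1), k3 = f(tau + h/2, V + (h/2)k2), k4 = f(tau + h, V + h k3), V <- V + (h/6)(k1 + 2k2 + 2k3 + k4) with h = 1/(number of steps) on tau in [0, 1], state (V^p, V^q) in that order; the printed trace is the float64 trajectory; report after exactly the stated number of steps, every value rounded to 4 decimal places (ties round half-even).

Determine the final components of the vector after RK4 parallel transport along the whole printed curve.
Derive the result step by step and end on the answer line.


gamma'(tau) = (0, 2*tau); f(tau, V)^k = -Gamma^k_ij(gamma(tau)) gamma'^i(tau) V^j; h = 1/4; intermediate values shown to 6 dp
curve data and Christoffel symbols at the stage parameters:
  tau = 0.000000: gamma = (-0.125000, 0.250000), gamma' = (0.000000, 0.000000); Gamma_ppp = -0.046933, Gamma_ppq = 0.000000, Gamma_pqq = -1.230557, Gamma_qpp = 0.000000, Gamma_qpq = 0.137990, Gamma_qqq = 0.000000
  tau = 0.125000: gamma = (-0.125000, 0.265625), gamma' = (0.000000, 0.250000); Gamma_ppp = -0.046933, Gamma_ppq = 0.000000, Gamma_pqq = -1.230557, Gamma_qpp = 0.000000, Gamma_qpq = 0.137990, Gamma_qqq = 0.000000
  tau = 0.250000: gamma = (-0.125000, 0.312500), gamma' = (0.000000, 0.500000); Gamma_ppp = -0.046933, Gamma_ppq = 0.000000, Gamma_pqq = -1.230557, Gamma_qpp = 0.000000, Gamma_qpq = 0.137990, Gamma_qqq = 0.000000
  tau = 0.375000: gamma = (-0.125000, 0.390625), gamma' = (0.000000, 0.750000); Gamma_ppp = -0.046933, Gamma_ppq = 0.000000, Gamma_pqq = -1.230557, Gamma_qpp = 0.000000, Gamma_qpq = 0.137990, Gamma_qqq = 0.000000
  tau = 0.500000: gamma = (-0.125000, 0.500000), gamma' = (0.000000, 1.000000); Gamma_ppp = -0.046933, Gamma_ppq = 0.000000, Gamma_pqq = -1.230557, Gamma_qpp = 0.000000, Gamma_qpq = 0.137990, Gamma_qqq = 0.000000
  tau = 0.625000: gamma = (-0.125000, 0.640625), gamma' = (0.000000, 1.250000); Gamma_ppp = -0.046933, Gamma_ppq = 0.000000, Gamma_pqq = -1.230557, Gamma_qpp = 0.000000, Gamma_qpq = 0.137990, Gamma_qqq = 0.000000
  tau = 0.750000: gamma = (-0.125000, 0.812500), gamma' = (0.000000, 1.500000); Gamma_ppp = -0.046933, Gamma_ppq = 0.000000, Gamma_pqq = -1.230557, Gamma_qpp = 0.000000, Gamma_qpq = 0.137990, Gamma_qqq = 0.000000
  tau = 0.875000: gamma = (-0.125000, 1.015625), gamma' = (0.000000, 1.750000); Gamma_ppp = -0.046933, Gamma_ppq = 0.000000, Gamma_pqq = -1.230557, Gamma_qpp = 0.000000, Gamma_qpq = 0.137990, Gamma_qqq = 0.000000
  tau = 1.000000: gamma = (-0.125000, 1.250000), gamma' = (0.000000, 2.000000); Gamma_ppp = -0.046933, Gamma_ppq = 0.000000, Gamma_pqq = -1.230557, Gamma_qpp = 0.000000, Gamma_qpq = 0.137990, Gamma_qqq = 0.000000
step 0: V^p = -1.2500, V^q = -0.1250
step 1: k1 = (0.000000, 0.000000), k2 = (-0.038455, 0.043122), k3 = (-0.036797, 0.043288), k4 = (-0.070251, 0.086879); V <- V + (h/6)(k1 + 2k2 + 2k3 + k4): V^p = -1.2592, V^q = -0.1142
step 2: k1 = (-0.070252, 0.086879), k2 = (-0.095355, 0.131227), k3 = (-0.090239, 0.131552), k4 = (-0.100034, 0.176870); V <- V + (h/6)(k1 + 2k2 + 2k3 + k4): V^p = -1.2818, V^q = -0.0813
step 3: k1 = (-0.100034, 0.176871), k2 = (-0.091035, 0.223245), k3 = (-0.082118, 0.223051), k4 = (-0.047122, 0.269555); V <- V + (h/6)(k1 + 2k2 + 2k3 + k4): V^p = -1.3023, V^q = -0.0255
step 4: k1 = (-0.047067, 0.269562), k2 = (0.017650, 0.315909), k3 = (0.030126, 0.313956), k4 = (0.130414, 0.357337); V <- V + (h/6)(k1 + 2k2 + 2k3 + k4): V^p = -1.2949, V^q = 0.0531

Answer: V^p = -1.2949, V^q = 0.0531


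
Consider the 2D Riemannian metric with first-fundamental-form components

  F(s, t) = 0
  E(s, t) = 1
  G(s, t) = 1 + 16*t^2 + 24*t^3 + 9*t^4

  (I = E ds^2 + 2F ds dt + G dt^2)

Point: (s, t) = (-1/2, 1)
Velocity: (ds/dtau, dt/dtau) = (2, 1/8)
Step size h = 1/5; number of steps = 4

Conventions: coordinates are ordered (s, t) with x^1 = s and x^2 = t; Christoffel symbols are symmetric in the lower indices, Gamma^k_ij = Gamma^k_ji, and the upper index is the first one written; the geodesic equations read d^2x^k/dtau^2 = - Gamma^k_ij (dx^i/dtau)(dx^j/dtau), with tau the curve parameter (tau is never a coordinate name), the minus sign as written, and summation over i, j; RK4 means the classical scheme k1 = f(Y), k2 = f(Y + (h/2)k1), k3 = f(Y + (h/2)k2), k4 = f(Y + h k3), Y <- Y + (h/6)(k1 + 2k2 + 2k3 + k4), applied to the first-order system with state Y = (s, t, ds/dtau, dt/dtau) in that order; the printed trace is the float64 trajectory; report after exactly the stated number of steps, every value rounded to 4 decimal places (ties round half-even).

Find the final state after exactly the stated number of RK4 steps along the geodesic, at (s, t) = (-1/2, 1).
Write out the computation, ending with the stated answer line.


f(Y) = (ds/dtau, dt/dtau, -Gamma^s_ij Y'^i Y'^j, -Gamma^t_ij Y'^i Y'^j) with the Gammas evaluated at the stage position; h = 0.200000; intermediate values shown to 6 dp
step 0: s = -0.5000, t = 1.0000, ds/dtau = 2.0000, dt/dtau = 0.1250
step 1:
  k1: at (s, t) = (-0.500000, 1.000000), (ds/dtau, dt/dtau) = (2.000000, 0.125000); Gamma_sss = 0.000000, Gamma_sst = 0.000000, Gamma_stt = 0.000000, Gamma_tss = 0.000000, Gamma_tst = 0.000000, Gamma_ttt = 1.400000; k1 = (2.000000, 0.125000, 0.000000, -0.021875)
  k2: at (s, t) = (-0.300000, 1.012500), (ds/dtau, dt/dtau) = (2.000000, 0.122813); Gamma_sss = 0.000000, Gamma_sst = 0.000000, Gamma_stt = 0.000000, Gamma_tss = 0.000000, Gamma_tst = 0.000000, Gamma_ttt = 1.386631; k2 = (2.000000, 0.122813, 0.000000, -0.020914)
  k3: at (s, t) = (-0.300000, 1.012281), (ds/dtau, dt/dtau) = (2.000000, 0.122909); Gamma_sss = 0.000000, Gamma_sst = 0.000000, Gamma_stt = 0.000000, Gamma_tss = 0.000000, Gamma_tst = 0.000000, Gamma_ttt = 1.386863; k3 = (2.000000, 0.122909, 0.000000, -0.020951)
  k4: at (s, t) = (-0.100000, 1.024582), (ds/dtau, dt/dtau) = (2.000000, 0.120810); Gamma_sss = 0.000000, Gamma_sst = 0.000000, Gamma_stt = 0.000000, Gamma_tss = 0.000000, Gamma_tst = 0.000000, Gamma_ttt = 1.373955; k4 = (2.000000, 0.120810, 0.000000, -0.020053)
  Y <- Y + (h/6)(k1 + 2k2 + 2k3 + k4): s = -0.1000, t = 1.0246, ds/dtau = 2.0000, dt/dtau = 0.1208
step 2:
  k1: at (s, t) = (-0.100000, 1.024575), (ds/dtau, dt/dtau) = (2.000000, 0.120811); Gamma_sss = 0.000000, Gamma_sst = 0.000000, Gamma_stt = 0.000000, Gamma_tss = 0.000000, Gamma_tst = 0.000000, Gamma_ttt = 1.373962; k1 = (2.000000, 0.120811, 0.000000, -0.020054)
  k2: at (s, t) = (0.100000, 1.036656), (ds/dtau, dt/dtau) = (2.000000, 0.118806); Gamma_sss = 0.000000, Gamma_sst = 0.000000, Gamma_stt = 0.000000, Gamma_tss = 0.000000, Gamma_tst = 0.000000, Gamma_ttt = 1.361521; k2 = (2.000000, 0.118806, 0.000000, -0.019218)
  k3: at (s, t) = (0.100000, 1.036456), (ds/dtau, dt/dtau) = (2.000000, 0.118890); Gamma_sss = 0.000000, Gamma_sst = 0.000000, Gamma_stt = 0.000000, Gamma_tss = 0.000000, Gamma_tst = 0.000000, Gamma_ttt = 1.361725; k3 = (2.000000, 0.118890, 0.000000, -0.019248)
  k4: at (s, t) = (0.300000, 1.048353), (ds/dtau, dt/dtau) = (2.000000, 0.116962); Gamma_sss = 0.000000, Gamma_sst = 0.000000, Gamma_stt = 0.000000, Gamma_tss = 0.000000, Gamma_tst = 0.000000, Gamma_ttt = 1.349693; k4 = (2.000000, 0.116962, 0.000000, -0.018464)
  Y <- Y + (h/6)(k1 + 2k2 + 2k3 + k4): s = 0.3000, t = 1.0483, ds/dtau = 2.0000, dt/dtau = 0.1170
step 3:
  k1: at (s, t) = (0.300000, 1.048347), (ds/dtau, dt/dtau) = (2.000000, 0.116963); Gamma_sss = 0.000000, Gamma_sst = 0.000000, Gamma_stt = 0.000000, Gamma_tss = 0.000000, Gamma_tst = 0.000000, Gamma_ttt = 1.349698; k1 = (2.000000, 0.116963, 0.000000, -0.018464)
  k2: at (s, t) = (0.500000, 1.060044), (ds/dtau, dt/dtau) = (2.000000, 0.115117); Gamma_sss = 0.000000, Gamma_sst = 0.000000, Gamma_stt = 0.000000, Gamma_tss = 0.000000, Gamma_tst = 0.000000, Gamma_ttt = 1.338079; k2 = (2.000000, 0.115117, 0.000000, -0.017732)
  k3: at (s, t) = (0.500000, 1.059859), (ds/dtau, dt/dtau) = (2.000000, 0.115190); Gamma_sss = 0.000000, Gamma_sst = 0.000000, Gamma_stt = 0.000000, Gamma_tss = 0.000000, Gamma_tst = 0.000000, Gamma_ttt = 1.338261; k3 = (2.000000, 0.115190, 0.000000, -0.017757)
  k4: at (s, t) = (0.700000, 1.071385), (ds/dtau, dt/dtau) = (2.000000, 0.113412); Gamma_sss = 0.000000, Gamma_sst = 0.000000, Gamma_stt = 0.000000, Gamma_tss = 0.000000, Gamma_tst = 0.000000, Gamma_ttt = 1.327007; k4 = (2.000000, 0.113412, 0.000000, -0.017068)
  Y <- Y + (h/6)(k1 + 2k2 + 2k3 + k4): s = 0.7000, t = 1.0714, ds/dtau = 2.0000, dt/dtau = 0.1134
step 4:
  k1: at (s, t) = (0.700000, 1.071380), (ds/dtau, dt/dtau) = (2.000000, 0.113413); Gamma_sss = 0.000000, Gamma_sst = 0.000000, Gamma_stt = 0.000000, Gamma_tss = 0.000000, Gamma_tst = 0.000000, Gamma_ttt = 1.327012; k1 = (2.000000, 0.113413, 0.000000, -0.017069)
  k2: at (s, t) = (0.900000, 1.082721), (ds/dtau, dt/dtau) = (2.000000, 0.111706); Gamma_sss = 0.000000, Gamma_sst = 0.000000, Gamma_stt = 0.000000, Gamma_tss = 0.000000, Gamma_tst = 0.000000, Gamma_ttt = 1.316126; k2 = (2.000000, 0.111706, 0.000000, -0.016423)
  k3: at (s, t) = (0.900000, 1.082551), (ds/dtau, dt/dtau) = (2.000000, 0.111770); Gamma_sss = 0.000000, Gamma_sst = 0.000000, Gamma_stt = 0.000000, Gamma_tss = 0.000000, Gamma_tst = 0.000000, Gamma_ttt = 1.316289; k3 = (2.000000, 0.111770, 0.000000, -0.016444)
  k4: at (s, t) = (1.100000, 1.093734), (ds/dtau, dt/dtau) = (2.000000, 0.110124); Gamma_sss = 0.000000, Gamma_sst = 0.000000, Gamma_stt = 0.000000, Gamma_tss = 0.000000, Gamma_tst = 0.000000, Gamma_ttt = 1.305730; k4 = (2.000000, 0.110124, 0.000000, -0.015835)
  Y <- Y + (h/6)(k1 + 2k2 + 2k3 + k4): s = 1.1000, t = 1.0937, ds/dtau = 2.0000, dt/dtau = 0.1101

Answer: s = 1.1000, t = 1.0937, ds/dtau = 2.0000, dt/dtau = 0.1101


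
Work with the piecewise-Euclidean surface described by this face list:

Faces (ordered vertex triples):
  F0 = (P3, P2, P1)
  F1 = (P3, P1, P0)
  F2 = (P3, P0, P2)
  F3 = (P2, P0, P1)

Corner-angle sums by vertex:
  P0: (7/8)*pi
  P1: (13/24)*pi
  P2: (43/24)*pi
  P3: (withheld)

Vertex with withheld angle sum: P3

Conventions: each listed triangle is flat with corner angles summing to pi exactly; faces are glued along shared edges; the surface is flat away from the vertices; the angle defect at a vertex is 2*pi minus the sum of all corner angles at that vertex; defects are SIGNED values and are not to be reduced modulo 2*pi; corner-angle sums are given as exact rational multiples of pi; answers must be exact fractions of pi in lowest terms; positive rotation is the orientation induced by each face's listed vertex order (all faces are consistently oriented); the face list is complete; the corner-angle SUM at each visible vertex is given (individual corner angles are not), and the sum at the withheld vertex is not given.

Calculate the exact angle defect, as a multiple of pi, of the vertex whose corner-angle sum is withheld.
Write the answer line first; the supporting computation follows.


Answer: defect(P3) = (29/24)*pi

V = 4, E = 6, F = 4; chi = V - E + F = 2
Gauss-Bonnet: total defect = 2*pi*chi = 4*pi; visible defects sum to (67/24)*pi


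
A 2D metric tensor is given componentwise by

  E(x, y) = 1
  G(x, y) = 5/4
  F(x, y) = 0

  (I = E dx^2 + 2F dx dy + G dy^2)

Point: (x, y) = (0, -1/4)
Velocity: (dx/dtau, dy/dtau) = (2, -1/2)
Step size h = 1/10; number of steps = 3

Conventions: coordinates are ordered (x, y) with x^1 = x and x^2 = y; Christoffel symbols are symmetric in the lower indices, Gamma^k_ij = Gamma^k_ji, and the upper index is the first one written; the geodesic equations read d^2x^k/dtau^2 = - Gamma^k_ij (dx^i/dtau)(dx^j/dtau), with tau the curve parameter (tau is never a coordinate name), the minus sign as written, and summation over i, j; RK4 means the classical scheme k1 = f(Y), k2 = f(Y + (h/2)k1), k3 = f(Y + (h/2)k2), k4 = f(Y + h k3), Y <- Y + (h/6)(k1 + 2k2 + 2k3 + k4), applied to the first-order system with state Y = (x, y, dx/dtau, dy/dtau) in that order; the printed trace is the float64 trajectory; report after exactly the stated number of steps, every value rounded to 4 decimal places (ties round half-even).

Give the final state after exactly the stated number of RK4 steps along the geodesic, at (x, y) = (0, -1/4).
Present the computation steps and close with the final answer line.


f(Y) = (dx/dtau, dy/dtau, -Gamma^x_ij Y'^i Y'^j, -Gamma^y_ij Y'^i Y'^j) with the Gammas evaluated at the stage position; h = 0.100000; intermediate values shown to 6 dp
step 0: x = 0.0000, y = -0.2500, dx/dtau = 2.0000, dy/dtau = -0.5000
step 1:
  k1: at (x, y) = (0.000000, -0.250000), (dx/dtau, dy/dtau) = (2.000000, -0.500000); Gamma_xxx = 0.000000, Gamma_xxy = 0.000000, Gamma_xyy = 0.000000, Gamma_yxx = 0.000000, Gamma_yxy = 0.000000, Gamma_yyy = 0.000000; k1 = (2.000000, -0.500000, 0.000000, 0.000000)
  k2: at (x, y) = (0.100000, -0.275000), (dx/dtau, dy/dtau) = (2.000000, -0.500000); Gamma_xxx = 0.000000, Gamma_xxy = 0.000000, Gamma_xyy = 0.000000, Gamma_yxx = 0.000000, Gamma_yxy = 0.000000, Gamma_yyy = 0.000000; k2 = (2.000000, -0.500000, 0.000000, 0.000000)
  k3: at (x, y) = (0.100000, -0.275000), (dx/dtau, dy/dtau) = (2.000000, -0.500000); Gamma_xxx = 0.000000, Gamma_xxy = 0.000000, Gamma_xyy = 0.000000, Gamma_yxx = 0.000000, Gamma_yxy = 0.000000, Gamma_yyy = 0.000000; k3 = (2.000000, -0.500000, 0.000000, 0.000000)
  k4: at (x, y) = (0.200000, -0.300000), (dx/dtau, dy/dtau) = (2.000000, -0.500000); Gamma_xxx = 0.000000, Gamma_xxy = 0.000000, Gamma_xyy = 0.000000, Gamma_yxx = 0.000000, Gamma_yxy = 0.000000, Gamma_yyy = 0.000000; k4 = (2.000000, -0.500000, 0.000000, 0.000000)
  Y <- Y + (h/6)(k1 + 2k2 + 2k3 + k4): x = 0.2000, y = -0.3000, dx/dtau = 2.0000, dy/dtau = -0.5000
step 2:
  k1: at (x, y) = (0.200000, -0.300000), (dx/dtau, dy/dtau) = (2.000000, -0.500000); Gamma_xxx = 0.000000, Gamma_xxy = 0.000000, Gamma_xyy = 0.000000, Gamma_yxx = 0.000000, Gamma_yxy = 0.000000, Gamma_yyy = 0.000000; k1 = (2.000000, -0.500000, 0.000000, 0.000000)
  k2: at (x, y) = (0.300000, -0.325000), (dx/dtau, dy/dtau) = (2.000000, -0.500000); Gamma_xxx = 0.000000, Gamma_xxy = 0.000000, Gamma_xyy = 0.000000, Gamma_yxx = 0.000000, Gamma_yxy = 0.000000, Gamma_yyy = 0.000000; k2 = (2.000000, -0.500000, 0.000000, 0.000000)
  k3: at (x, y) = (0.300000, -0.325000), (dx/dtau, dy/dtau) = (2.000000, -0.500000); Gamma_xxx = 0.000000, Gamma_xxy = 0.000000, Gamma_xyy = 0.000000, Gamma_yxx = 0.000000, Gamma_yxy = 0.000000, Gamma_yyy = 0.000000; k3 = (2.000000, -0.500000, 0.000000, 0.000000)
  k4: at (x, y) = (0.400000, -0.350000), (dx/dtau, dy/dtau) = (2.000000, -0.500000); Gamma_xxx = 0.000000, Gamma_xxy = 0.000000, Gamma_xyy = 0.000000, Gamma_yxx = 0.000000, Gamma_yxy = 0.000000, Gamma_yyy = 0.000000; k4 = (2.000000, -0.500000, 0.000000, 0.000000)
  Y <- Y + (h/6)(k1 + 2k2 + 2k3 + k4): x = 0.4000, y = -0.3500, dx/dtau = 2.0000, dy/dtau = -0.5000
step 3:
  k1: at (x, y) = (0.400000, -0.350000), (dx/dtau, dy/dtau) = (2.000000, -0.500000); Gamma_xxx = 0.000000, Gamma_xxy = 0.000000, Gamma_xyy = 0.000000, Gamma_yxx = 0.000000, Gamma_yxy = 0.000000, Gamma_yyy = 0.000000; k1 = (2.000000, -0.500000, 0.000000, 0.000000)
  k2: at (x, y) = (0.500000, -0.375000), (dx/dtau, dy/dtau) = (2.000000, -0.500000); Gamma_xxx = 0.000000, Gamma_xxy = 0.000000, Gamma_xyy = 0.000000, Gamma_yxx = 0.000000, Gamma_yxy = 0.000000, Gamma_yyy = 0.000000; k2 = (2.000000, -0.500000, 0.000000, 0.000000)
  k3: at (x, y) = (0.500000, -0.375000), (dx/dtau, dy/dtau) = (2.000000, -0.500000); Gamma_xxx = 0.000000, Gamma_xxy = 0.000000, Gamma_xyy = 0.000000, Gamma_yxx = 0.000000, Gamma_yxy = 0.000000, Gamma_yyy = 0.000000; k3 = (2.000000, -0.500000, 0.000000, 0.000000)
  k4: at (x, y) = (0.600000, -0.400000), (dx/dtau, dy/dtau) = (2.000000, -0.500000); Gamma_xxx = 0.000000, Gamma_xxy = 0.000000, Gamma_xyy = 0.000000, Gamma_yxx = 0.000000, Gamma_yxy = 0.000000, Gamma_yyy = 0.000000; k4 = (2.000000, -0.500000, 0.000000, 0.000000)
  Y <- Y + (h/6)(k1 + 2k2 + 2k3 + k4): x = 0.6000, y = -0.4000, dx/dtau = 2.0000, dy/dtau = -0.5000

Answer: x = 0.6000, y = -0.4000, dx/dtau = 2.0000, dy/dtau = -0.5000


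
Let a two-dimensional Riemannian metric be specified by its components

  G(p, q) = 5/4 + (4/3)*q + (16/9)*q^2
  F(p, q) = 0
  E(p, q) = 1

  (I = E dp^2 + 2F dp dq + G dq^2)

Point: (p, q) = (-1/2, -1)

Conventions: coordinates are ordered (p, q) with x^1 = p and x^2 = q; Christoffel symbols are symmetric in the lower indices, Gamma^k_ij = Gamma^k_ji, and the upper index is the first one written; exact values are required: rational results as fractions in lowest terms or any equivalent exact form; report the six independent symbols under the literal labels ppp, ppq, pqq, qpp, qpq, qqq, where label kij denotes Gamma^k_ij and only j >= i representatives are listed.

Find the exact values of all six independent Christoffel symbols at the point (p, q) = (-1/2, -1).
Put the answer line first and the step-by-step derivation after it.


Answer: Gamma_ppp = 0, Gamma_ppq = 0, Gamma_pqq = 0, Gamma_qpp = 0, Gamma_qpq = 0, Gamma_qqq = -40/61

E = 1, F = 0, G = 61/36 at the point
E_p = 0, E_q = 0, F_p = 0, F_q = 0, G_p = 0, G_q = -20/9
EG - F^2 = 61/36;  g^inv = (36/61) * [[61/36, 0], [0, 1]]
first-kind symbols [ij,l] = (1/2)(d_i g_jl + d_j g_il - d_l g_ij): [pp,p] = E_p/2 = 0, [pp,q] = F_p - E_q/2 = 0, [pq,p] = E_q/2 = 0, [pq,q] = G_p/2 = 0, [qq,p] = F_q - G_p/2 = 0, [qq,q] = G_q/2 = -10/9
Gamma^p_ij = (G*[ij,p] - F*[ij,q])/(EG - F^2), Gamma^q_ij = (E*[ij,q] - F*[ij,p])/(EG - F^2)


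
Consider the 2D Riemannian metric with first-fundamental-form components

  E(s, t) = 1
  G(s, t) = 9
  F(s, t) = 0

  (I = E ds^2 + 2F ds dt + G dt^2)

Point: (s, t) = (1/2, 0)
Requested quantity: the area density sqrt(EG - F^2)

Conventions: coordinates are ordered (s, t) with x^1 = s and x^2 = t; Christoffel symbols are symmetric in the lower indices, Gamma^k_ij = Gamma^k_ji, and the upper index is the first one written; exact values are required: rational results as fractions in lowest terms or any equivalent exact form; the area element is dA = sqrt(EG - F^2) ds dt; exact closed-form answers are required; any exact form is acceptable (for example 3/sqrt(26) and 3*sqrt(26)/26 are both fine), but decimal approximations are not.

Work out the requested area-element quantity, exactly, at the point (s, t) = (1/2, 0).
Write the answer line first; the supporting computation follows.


Answer: sqrt(EG - F^2) = 3

E = 1, F = 0, G = 9; EG - F^2 = 9


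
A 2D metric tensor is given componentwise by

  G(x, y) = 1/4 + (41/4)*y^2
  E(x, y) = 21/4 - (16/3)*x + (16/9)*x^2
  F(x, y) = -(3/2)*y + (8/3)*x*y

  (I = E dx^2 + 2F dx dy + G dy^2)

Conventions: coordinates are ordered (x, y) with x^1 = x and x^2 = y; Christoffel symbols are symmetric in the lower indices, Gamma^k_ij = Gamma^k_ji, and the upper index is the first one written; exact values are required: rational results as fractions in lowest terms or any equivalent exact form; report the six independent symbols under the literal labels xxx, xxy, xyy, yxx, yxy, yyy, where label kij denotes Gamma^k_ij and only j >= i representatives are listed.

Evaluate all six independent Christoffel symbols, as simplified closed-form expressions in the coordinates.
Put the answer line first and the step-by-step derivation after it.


Answer: Gamma_xxx = (1600*x*y^2 + 64*x - 3360*y^2 - 96)/(1600*x^2*y^2 + 64*x^2 - 6720*x*y^2 - 192*x + 7425*y^2 + 189), Gamma_xxy = 0, Gamma_xyy = (96*x - 54)/(1600*x^2*y^2 + 64*x^2 - 6720*x*y^2 - 192*x + 7425*y^2 + 189), Gamma_yxx = (-640*x*y + 1440*y)/(1600*x^2*y^2 + 64*x^2 - 6720*x*y^2 - 192*x + 7425*y^2 + 189), Gamma_yxy = 0, Gamma_yyy = (1600*x^2*y - 6720*x*y + 7425*y)/(1600*x^2*y^2 + 64*x^2 - 6720*x*y^2 - 192*x + 7425*y^2 + 189)

E = 21/4 - (16/3)*x + (16/9)*x^2; F = -(3/2)*y + (8/3)*x*y; G = 1/4 + (41/4)*y^2
Gamma^k_ij = (1/2) g^{kl} (d_i g_jl + d_j g_il - d_l g_ij), with g^inv = (1/(EG-F^2)) [[G, -F], [-F, E]]
first partials: E_x = -16/3 + (32/9)*x, E_y = 0, F_x = (8/3)*y, F_y = -3/2 + (8/3)*x, G_x = 0, G_y = (41/2)*y
D = EG - F^2 = 21/16 - (4/3)*x + (825/16)*y^2 + (4/9)*x^2 - (140/3)*x*y^2 + (100/9)*x^2*y^2
expanded: Gamma^x_xx = (G E_x - 2F F_x + F E_y)/(2D), Gamma^x_xy = (G E_y - F G_x)/(2D), Gamma^x_yy = (2G F_y - G G_x - F G_y)/(2D), Gamma^y_xx = (2E F_x - E E_y - F E_x)/(2D), Gamma^y_xy = (E G_x - F E_y)/(2D), Gamma^y_yy = (E G_y - 2F F_y + F G_x)/(2D); substitute and cancel common factors


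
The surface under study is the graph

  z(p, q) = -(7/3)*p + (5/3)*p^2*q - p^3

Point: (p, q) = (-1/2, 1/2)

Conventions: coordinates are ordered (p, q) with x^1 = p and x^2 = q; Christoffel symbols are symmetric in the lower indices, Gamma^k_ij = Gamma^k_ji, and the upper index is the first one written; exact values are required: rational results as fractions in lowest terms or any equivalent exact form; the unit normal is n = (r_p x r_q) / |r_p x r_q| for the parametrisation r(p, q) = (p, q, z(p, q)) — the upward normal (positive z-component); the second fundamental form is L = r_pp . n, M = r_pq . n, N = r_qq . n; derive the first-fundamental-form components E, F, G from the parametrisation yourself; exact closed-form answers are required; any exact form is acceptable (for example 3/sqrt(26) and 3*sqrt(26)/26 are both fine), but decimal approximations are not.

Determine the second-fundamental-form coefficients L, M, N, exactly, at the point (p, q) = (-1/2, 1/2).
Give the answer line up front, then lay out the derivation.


Answer: L = 28*sqrt(2378)/1189, M = -10*sqrt(2378)/1189, N = 0

z_p = -47/12, z_q = 5/12, z_pp = 14/3, z_pq = -5/3, z_qq = 0
E = 2353/144, F = -235/144, G = 169/144; answer radicand W^2 = 1189/72
unnormalised second-form numerators: l = 14/3, m = -5/3, n = 0; L = l/sqrt(1189/72), and similarly M = m/sqrt(W^2), N = n/sqrt(W^2)
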